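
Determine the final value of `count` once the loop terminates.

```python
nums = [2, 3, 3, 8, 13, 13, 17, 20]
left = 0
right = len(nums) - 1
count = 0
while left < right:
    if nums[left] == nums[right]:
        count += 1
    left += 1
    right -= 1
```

Let's trace through this code step by step.

Initialize: nums = [2, 3, 3, 8, 13, 13, 17, 20]
Initialize: left = 0
Initialize: right = 7
Initialize: count = 0
Entering loop: while left < right:
After iteration 1: left = 1, right = 6, count = 0
After iteration 2: left = 2, right = 5, count = 0
After iteration 3: left = 3, right = 4, count = 0
After iteration 4: left = 4, right = 3, count = 0
Loop ends.

Final answer: 0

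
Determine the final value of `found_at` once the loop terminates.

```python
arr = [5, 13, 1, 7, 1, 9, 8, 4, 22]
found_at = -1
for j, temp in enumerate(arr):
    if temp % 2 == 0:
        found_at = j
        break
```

Let's trace through this code step by step.

Initialize: arr = [5, 13, 1, 7, 1, 9, 8, 4, 22]
Initialize: found_at = -1
Entering loop: for j, temp in enumerate(arr):
After iteration 1: j = 0, temp = 5, found_at = -1
After iteration 2: j = 1, temp = 13, found_at = -1
After iteration 3: j = 2, temp = 1, found_at = -1
After iteration 4: j = 3, temp = 7, found_at = -1
After iteration 5: j = 4, temp = 1, found_at = -1
After iteration 6: j = 5, temp = 9, found_at = -1
After iteration 7: j = 6, temp = 8, found_at = 6
Loop ends.

Final answer: 6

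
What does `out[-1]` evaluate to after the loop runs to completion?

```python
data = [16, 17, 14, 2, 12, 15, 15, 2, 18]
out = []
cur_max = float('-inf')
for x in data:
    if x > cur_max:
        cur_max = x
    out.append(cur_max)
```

Let's trace through this code step by step.

Initialize: data = [16, 17, 14, 2, 12, 15, 15, 2, 18]
Initialize: out = []
Initialize: cur_max = -inf
Entering loop: for x in data:
After iteration 1: x = 16, out = [16], cur_max = 16
After iteration 2: x = 17, out = [16, 17], cur_max = 17
After iteration 3: x = 14, out = [16, 17, 17], cur_max = 17
After iteration 4: x = 2, out = [16, 17, 17, 17], cur_max = 17
After iteration 5: x = 12, out = [16, 17, 17, 17, 17], cur_max = 17
After iteration 6: x = 15, out = [16, 17, 17, 17, 17, 17], cur_max = 17
After iteration 7: x = 15, out = [16, 17, 17, 17, 17, 17, 17], cur_max = 17
After iteration 8: x = 2, out = [16, 17, 17, 17, 17, 17, 17, 17], cur_max = 17
After iteration 9: x = 18, out = [16, 17, 17, 17, 17, 17, 17, 17, 18], cur_max = 18
Loop ends.
out[-1] = 18

Final answer: 18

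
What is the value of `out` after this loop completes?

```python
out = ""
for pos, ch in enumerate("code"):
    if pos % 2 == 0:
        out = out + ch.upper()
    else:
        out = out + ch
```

Let's trace through this code step by step.

Initialize: out = ''
Entering loop: for pos, ch in enumerate("code"):
After iteration 1: pos = 0, ch = 'c', out = 'C'
After iteration 2: pos = 1, ch = 'o', out = 'Co'
After iteration 3: pos = 2, ch = 'd', out = 'CoD'
After iteration 4: pos = 3, ch = 'e', out = 'CoDe'
Loop ends.

Final answer: 'CoDe'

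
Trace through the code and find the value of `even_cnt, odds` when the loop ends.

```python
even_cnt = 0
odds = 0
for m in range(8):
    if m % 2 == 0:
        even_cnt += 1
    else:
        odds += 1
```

Let's trace through this code step by step.

Initialize: even_cnt = 0
Initialize: odds = 0
Entering loop: for m in range(8):
After iteration 1: m = 0, even_cnt = 1, odds = 0
After iteration 2: m = 1, even_cnt = 1, odds = 1
After iteration 3: m = 2, even_cnt = 2, odds = 1
After iteration 4: m = 3, even_cnt = 2, odds = 2
After iteration 5: m = 4, even_cnt = 3, odds = 2
After iteration 6: m = 5, even_cnt = 3, odds = 3
After iteration 7: m = 6, even_cnt = 4, odds = 3
After iteration 8: m = 7, even_cnt = 4, odds = 4
Loop ends.

Final answer: 4, 4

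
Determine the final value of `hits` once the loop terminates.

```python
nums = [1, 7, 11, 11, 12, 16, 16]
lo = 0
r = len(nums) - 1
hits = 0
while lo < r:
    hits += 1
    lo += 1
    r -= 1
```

Let's trace through this code step by step.

Initialize: nums = [1, 7, 11, 11, 12, 16, 16]
Initialize: lo = 0
Initialize: r = 6
Initialize: hits = 0
Entering loop: while lo < r:
After iteration 1: lo = 1, r = 5, hits = 1
After iteration 2: lo = 2, r = 4, hits = 2
After iteration 3: lo = 3, r = 3, hits = 3
Loop ends.

Final answer: 3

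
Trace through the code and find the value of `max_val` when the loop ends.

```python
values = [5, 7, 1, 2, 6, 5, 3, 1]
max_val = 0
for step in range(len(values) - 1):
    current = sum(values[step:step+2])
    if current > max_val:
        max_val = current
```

Let's trace through this code step by step.

Initialize: values = [5, 7, 1, 2, 6, 5, 3, 1]
Initialize: max_val = 0
Entering loop: for step in range(len(values) - 1):
After iteration 1: step = 0, max_val = 12, current = 12
After iteration 2: step = 1, max_val = 12, current = 8
After iteration 3: step = 2, max_val = 12, current = 3
After iteration 4: step = 3, max_val = 12, current = 8
After iteration 5: step = 4, max_val = 12, current = 11
After iteration 6: step = 5, max_val = 12, current = 8
After iteration 7: step = 6, max_val = 12, current = 4
Loop ends.

Final answer: 12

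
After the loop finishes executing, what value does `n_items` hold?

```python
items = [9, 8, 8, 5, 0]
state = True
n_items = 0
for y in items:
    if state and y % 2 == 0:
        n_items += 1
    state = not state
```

Let's trace through this code step by step.

Initialize: items = [9, 8, 8, 5, 0]
Initialize: state = True
Initialize: n_items = 0
Entering loop: for y in items:
After iteration 1: y = 9, state = False, n_items = 0
After iteration 2: y = 8, state = True, n_items = 0
After iteration 3: y = 8, state = False, n_items = 1
After iteration 4: y = 5, state = True, n_items = 1
After iteration 5: y = 0, state = False, n_items = 2
Loop ends.

Final answer: 2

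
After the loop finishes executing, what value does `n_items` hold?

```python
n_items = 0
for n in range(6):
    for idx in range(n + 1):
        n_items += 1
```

Let's trace through this code step by step.

Initialize: n_items = 0
Entering loop: for n in range(6):
After iteration 1: n = 0, n_items = 1, idx = 0
After iteration 2: n = 1, n_items = 3, idx = 1
After iteration 3: n = 2, n_items = 6, idx = 2
After iteration 4: n = 3, n_items = 10, idx = 3
After iteration 5: n = 4, n_items = 15, idx = 4
After iteration 6: n = 5, n_items = 21, idx = 5
Loop ends.

Final answer: 21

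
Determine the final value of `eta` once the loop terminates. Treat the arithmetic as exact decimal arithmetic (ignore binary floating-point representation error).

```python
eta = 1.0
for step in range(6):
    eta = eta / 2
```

Let's trace through this code step by step.

Initialize: eta = 1.0
Entering loop: for step in range(6):
After iteration 1: step = 0, eta = 0.5
After iteration 2: step = 1, eta = 0.25
After iteration 3: step = 2, eta = 0.125
After iteration 4: step = 3, eta = 0.0625
After iteration 5: step = 4, eta = 0.03125
After iteration 6: step = 5, eta = 0.015625
Loop ends.

Final answer: 0.015625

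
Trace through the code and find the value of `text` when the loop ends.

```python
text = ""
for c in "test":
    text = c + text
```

Let's trace through this code step by step.

Initialize: text = ''
Entering loop: for c in "test":
After iteration 1: c = 't', text = 't'
After iteration 2: c = 'e', text = 'et'
After iteration 3: c = 's', text = 'set'
After iteration 4: c = 't', text = 'tset'
Loop ends.

Final answer: 'tset'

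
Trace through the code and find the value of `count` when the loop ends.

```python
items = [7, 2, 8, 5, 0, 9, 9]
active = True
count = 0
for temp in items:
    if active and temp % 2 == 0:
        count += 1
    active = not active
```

Let's trace through this code step by step.

Initialize: items = [7, 2, 8, 5, 0, 9, 9]
Initialize: active = True
Initialize: count = 0
Entering loop: for temp in items:
After iteration 1: temp = 7, active = False, count = 0
After iteration 2: temp = 2, active = True, count = 0
After iteration 3: temp = 8, active = False, count = 1
After iteration 4: temp = 5, active = True, count = 1
After iteration 5: temp = 0, active = False, count = 2
After iteration 6: temp = 9, active = True, count = 2
After iteration 7: temp = 9, active = False, count = 2
Loop ends.

Final answer: 2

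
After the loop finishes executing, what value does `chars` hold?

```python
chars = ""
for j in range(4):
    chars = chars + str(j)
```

Let's trace through this code step by step.

Initialize: chars = ''
Entering loop: for j in range(4):
After iteration 1: j = 0, chars = '0'
After iteration 2: j = 1, chars = '01'
After iteration 3: j = 2, chars = '012'
After iteration 4: j = 3, chars = '0123'
Loop ends.

Final answer: '0123'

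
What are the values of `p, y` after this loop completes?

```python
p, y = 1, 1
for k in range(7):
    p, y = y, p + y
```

Let's trace through this code step by step.

Initialize: p = 1
Initialize: y = 1
Entering loop: for k in range(7):
After iteration 1: k = 0, p = 1, y = 2
After iteration 2: k = 1, p = 2, y = 3
After iteration 3: k = 2, p = 3, y = 5
After iteration 4: k = 3, p = 5, y = 8
After iteration 5: k = 4, p = 8, y = 13
After iteration 6: k = 5, p = 13, y = 21
After iteration 7: k = 6, p = 21, y = 34
Loop ends.

Final answer: 21, 34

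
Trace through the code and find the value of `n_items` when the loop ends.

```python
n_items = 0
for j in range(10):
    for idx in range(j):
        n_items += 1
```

Let's trace through this code step by step.

Initialize: n_items = 0
Entering loop: for j in range(10):
After iteration 1: j = 0, n_items = 0
After iteration 2: j = 1, n_items = 1, idx = 0
After iteration 3: j = 2, n_items = 3, idx = 1
After iteration 4: j = 3, n_items = 6, idx = 2
After iteration 5: j = 4, n_items = 10, idx = 3
After iteration 6: j = 5, n_items = 15, idx = 4
After iteration 7: j = 6, n_items = 21, idx = 5
After iteration 8: j = 7, n_items = 28, idx = 6
After iteration 9: j = 8, n_items = 36, idx = 7
After iteration 10: j = 9, n_items = 45, idx = 8
Loop ends.

Final answer: 45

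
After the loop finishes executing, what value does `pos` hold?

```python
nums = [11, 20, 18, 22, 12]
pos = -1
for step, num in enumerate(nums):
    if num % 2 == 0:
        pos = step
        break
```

Let's trace through this code step by step.

Initialize: nums = [11, 20, 18, 22, 12]
Initialize: pos = -1
Entering loop: for step, num in enumerate(nums):
After iteration 1: step = 0, num = 11, pos = -1
After iteration 2: step = 1, num = 20, pos = 1
Loop ends.

Final answer: 1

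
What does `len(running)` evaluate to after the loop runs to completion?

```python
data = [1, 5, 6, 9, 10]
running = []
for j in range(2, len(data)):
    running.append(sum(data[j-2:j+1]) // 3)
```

Let's trace through this code step by step.

Initialize: data = [1, 5, 6, 9, 10]
Initialize: running = []
Entering loop: for j in range(2, len(data)):
After iteration 1: j = 2, running = [4]
After iteration 2: j = 3, running = [4, 6]
After iteration 3: j = 4, running = [4, 6, 8]
Loop ends.
len(running) = 3

Final answer: 3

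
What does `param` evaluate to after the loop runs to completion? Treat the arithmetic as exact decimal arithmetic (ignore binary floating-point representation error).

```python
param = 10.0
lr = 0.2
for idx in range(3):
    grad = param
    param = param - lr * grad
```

Let's trace through this code step by step.

Initialize: param = 10.0
Initialize: lr = 0.2
Entering loop: for idx in range(3):
After iteration 1: idx = 0, param = 8.0, grad = 10.0
After iteration 2: idx = 1, param = 6.4, grad = 8.0
After iteration 3: idx = 2, param = 5.12, grad = 6.4
Loop ends.

Final answer: 5.12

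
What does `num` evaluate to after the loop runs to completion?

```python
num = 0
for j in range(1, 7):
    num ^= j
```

Let's trace through this code step by step.

Initialize: num = 0
Entering loop: for j in range(1, 7):
After iteration 1: j = 1, num = 1
After iteration 2: j = 2, num = 3
After iteration 3: j = 3, num = 0
After iteration 4: j = 4, num = 4
After iteration 5: j = 5, num = 1
After iteration 6: j = 6, num = 7
Loop ends.

Final answer: 7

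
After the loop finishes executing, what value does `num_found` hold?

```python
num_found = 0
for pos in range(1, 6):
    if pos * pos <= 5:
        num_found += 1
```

Let's trace through this code step by step.

Initialize: num_found = 0
Entering loop: for pos in range(1, 6):
After iteration 1: pos = 1, num_found = 1
After iteration 2: pos = 2, num_found = 2
After iteration 3: pos = 3, num_found = 2
After iteration 4: pos = 4, num_found = 2
After iteration 5: pos = 5, num_found = 2
Loop ends.

Final answer: 2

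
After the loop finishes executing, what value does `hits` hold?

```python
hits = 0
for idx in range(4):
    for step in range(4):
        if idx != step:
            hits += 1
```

Let's trace through this code step by step.

Initialize: hits = 0
Entering loop: for idx in range(4):
After iteration 1: idx = 0, hits = 3
After iteration 2: idx = 1, hits = 6
After iteration 3: idx = 2, hits = 9
After iteration 4: idx = 3, hits = 12
Loop ends.

Final answer: 12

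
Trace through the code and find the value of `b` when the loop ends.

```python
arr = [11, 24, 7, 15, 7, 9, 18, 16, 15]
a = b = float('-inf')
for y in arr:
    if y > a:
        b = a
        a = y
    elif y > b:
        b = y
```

Let's trace through this code step by step.

Initialize: arr = [11, 24, 7, 15, 7, 9, 18, 16, 15]
Initialize: a = -inf
Initialize: b = -inf
Entering loop: for y in arr:
After iteration 1: y = 11, a = 11, b = -inf
After iteration 2: y = 24, a = 24, b = 11
After iteration 3: y = 7, a = 24, b = 11
After iteration 4: y = 15, a = 24, b = 15
After iteration 5: y = 7, a = 24, b = 15
After iteration 6: y = 9, a = 24, b = 15
After iteration 7: y = 18, a = 24, b = 18
After iteration 8: y = 16, a = 24, b = 18
After iteration 9: y = 15, a = 24, b = 18
Loop ends.

Final answer: 18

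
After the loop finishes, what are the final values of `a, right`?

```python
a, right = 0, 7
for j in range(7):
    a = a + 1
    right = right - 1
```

Let's trace through this code step by step.

Initialize: a = 0
Initialize: right = 7
Entering loop: for j in range(7):
After iteration 1: j = 0, a = 1, right = 6
After iteration 2: j = 1, a = 2, right = 5
After iteration 3: j = 2, a = 3, right = 4
After iteration 4: j = 3, a = 4, right = 3
After iteration 5: j = 4, a = 5, right = 2
After iteration 6: j = 5, a = 6, right = 1
After iteration 7: j = 6, a = 7, right = 0
Loop ends.

Final answer: 7, 0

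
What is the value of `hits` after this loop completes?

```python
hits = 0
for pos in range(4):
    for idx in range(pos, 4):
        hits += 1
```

Let's trace through this code step by step.

Initialize: hits = 0
Entering loop: for pos in range(4):
After iteration 1: pos = 0, hits = 4
After iteration 2: pos = 1, hits = 7
After iteration 3: pos = 2, hits = 9
After iteration 4: pos = 3, hits = 10
Loop ends.

Final answer: 10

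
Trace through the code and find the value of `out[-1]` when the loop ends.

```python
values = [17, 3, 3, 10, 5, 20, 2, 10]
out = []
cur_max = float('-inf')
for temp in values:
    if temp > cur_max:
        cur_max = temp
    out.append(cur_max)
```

Let's trace through this code step by step.

Initialize: values = [17, 3, 3, 10, 5, 20, 2, 10]
Initialize: out = []
Initialize: cur_max = -inf
Entering loop: for temp in values:
After iteration 1: temp = 17, out = [17], cur_max = 17
After iteration 2: temp = 3, out = [17, 17], cur_max = 17
After iteration 3: temp = 3, out = [17, 17, 17], cur_max = 17
After iteration 4: temp = 10, out = [17, 17, 17, 17], cur_max = 17
After iteration 5: temp = 5, out = [17, 17, 17, 17, 17], cur_max = 17
After iteration 6: temp = 20, out = [17, 17, 17, 17, 17, 20], cur_max = 20
After iteration 7: temp = 2, out = [17, 17, 17, 17, 17, 20, 20], cur_max = 20
After iteration 8: temp = 10, out = [17, 17, 17, 17, 17, 20, 20, 20], cur_max = 20
Loop ends.
out[-1] = 20

Final answer: 20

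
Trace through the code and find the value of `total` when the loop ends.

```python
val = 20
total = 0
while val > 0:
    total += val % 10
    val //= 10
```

Let's trace through this code step by step.

Initialize: val = 20
Initialize: total = 0
Entering loop: while val > 0:
After iteration 1: val = 2, total = 0
After iteration 2: val = 0, total = 2
Loop ends.

Final answer: 2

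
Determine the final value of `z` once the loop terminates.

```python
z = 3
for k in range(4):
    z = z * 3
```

Let's trace through this code step by step.

Initialize: z = 3
Entering loop: for k in range(4):
After iteration 1: k = 0, z = 9
After iteration 2: k = 1, z = 27
After iteration 3: k = 2, z = 81
After iteration 4: k = 3, z = 243
Loop ends.

Final answer: 243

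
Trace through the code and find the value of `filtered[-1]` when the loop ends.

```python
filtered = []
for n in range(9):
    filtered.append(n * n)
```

Let's trace through this code step by step.

Initialize: filtered = []
Entering loop: for n in range(9):
After iteration 1: n = 0, filtered = [0]
After iteration 2: n = 1, filtered = [0, 1]
After iteration 3: n = 2, filtered = [0, 1, 4]
After iteration 4: n = 3, filtered = [0, 1, 4, 9]
After iteration 5: n = 4, filtered = [0, 1, 4, 9, 16]
After iteration 6: n = 5, filtered = [0, 1, 4, 9, 16, 25]
After iteration 7: n = 6, filtered = [0, 1, 4, 9, 16, 25, 36]
After iteration 8: n = 7, filtered = [0, 1, 4, 9, 16, 25, 36, 49]
After iteration 9: n = 8, filtered = [0, 1, 4, 9, 16, 25, 36, 49, 64]
Loop ends.
filtered[-1] = 64

Final answer: 64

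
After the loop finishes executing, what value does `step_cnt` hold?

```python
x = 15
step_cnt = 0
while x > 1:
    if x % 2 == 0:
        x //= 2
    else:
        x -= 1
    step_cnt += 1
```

Let's trace through this code step by step.

Initialize: x = 15
Initialize: step_cnt = 0
Entering loop: while x > 1:
After iteration 1: x = 14, step_cnt = 1
After iteration 2: x = 7, step_cnt = 2
After iteration 3: x = 6, step_cnt = 3
After iteration 4: x = 3, step_cnt = 4
After iteration 5: x = 2, step_cnt = 5
After iteration 6: x = 1, step_cnt = 6
Loop ends.

Final answer: 6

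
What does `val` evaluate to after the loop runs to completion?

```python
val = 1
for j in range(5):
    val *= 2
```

Let's trace through this code step by step.

Initialize: val = 1
Entering loop: for j in range(5):
After iteration 1: j = 0, val = 2
After iteration 2: j = 1, val = 4
After iteration 3: j = 2, val = 8
After iteration 4: j = 3, val = 16
After iteration 5: j = 4, val = 32
Loop ends.

Final answer: 32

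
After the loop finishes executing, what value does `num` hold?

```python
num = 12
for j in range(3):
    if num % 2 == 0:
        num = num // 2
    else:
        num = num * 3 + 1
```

Let's trace through this code step by step.

Initialize: num = 12
Entering loop: for j in range(3):
After iteration 1: j = 0, num = 6
After iteration 2: j = 1, num = 3
After iteration 3: j = 2, num = 10
Loop ends.

Final answer: 10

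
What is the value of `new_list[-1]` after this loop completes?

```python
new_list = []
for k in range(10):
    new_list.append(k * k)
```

Let's trace through this code step by step.

Initialize: new_list = []
Entering loop: for k in range(10):
After iteration 1: k = 0, new_list = [0]
After iteration 2: k = 1, new_list = [0, 1]
After iteration 3: k = 2, new_list = [0, 1, 4]
After iteration 4: k = 3, new_list = [0, 1, 4, 9]
After iteration 5: k = 4, new_list = [0, 1, 4, 9, 16]
After iteration 6: k = 5, new_list = [0, 1, 4, 9, 16, 25]
After iteration 7: k = 6, new_list = [0, 1, 4, 9, 16, 25, 36]
After iteration 8: k = 7, new_list = [0, 1, 4, 9, 16, 25, 36, 49]
After iteration 9: k = 8, new_list = [0, 1, 4, 9, 16, 25, 36, 49, 64]
After iteration 10: k = 9, new_list = [0, 1, 4, 9, 16, 25, 36, 49, 64, 81]
Loop ends.
new_list[-1] = 81

Final answer: 81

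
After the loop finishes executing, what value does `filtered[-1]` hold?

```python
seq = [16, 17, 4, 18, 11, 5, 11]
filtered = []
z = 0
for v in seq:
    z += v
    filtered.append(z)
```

Let's trace through this code step by step.

Initialize: seq = [16, 17, 4, 18, 11, 5, 11]
Initialize: filtered = []
Initialize: z = 0
Entering loop: for v in seq:
After iteration 1: v = 16, filtered = [16], z = 16
After iteration 2: v = 17, filtered = [16, 33], z = 33
After iteration 3: v = 4, filtered = [16, 33, 37], z = 37
After iteration 4: v = 18, filtered = [16, 33, 37, 55], z = 55
After iteration 5: v = 11, filtered = [16, 33, 37, 55, 66], z = 66
After iteration 6: v = 5, filtered = [16, 33, 37, 55, 66, 71], z = 71
After iteration 7: v = 11, filtered = [16, 33, 37, 55, 66, 71, 82], z = 82
Loop ends.
filtered[-1] = 82

Final answer: 82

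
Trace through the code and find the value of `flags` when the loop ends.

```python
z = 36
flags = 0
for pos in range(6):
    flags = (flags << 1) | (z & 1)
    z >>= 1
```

Let's trace through this code step by step.

Initialize: z = 36
Initialize: flags = 0
Entering loop: for pos in range(6):
After iteration 1: pos = 0, z = 18, flags = 0
After iteration 2: pos = 1, z = 9, flags = 0
After iteration 3: pos = 2, z = 4, flags = 1
After iteration 4: pos = 3, z = 2, flags = 2
After iteration 5: pos = 4, z = 1, flags = 4
After iteration 6: pos = 5, z = 0, flags = 9
Loop ends.

Final answer: 9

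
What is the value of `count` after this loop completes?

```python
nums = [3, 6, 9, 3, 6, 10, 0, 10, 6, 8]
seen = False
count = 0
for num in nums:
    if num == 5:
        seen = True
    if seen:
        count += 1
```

Let's trace through this code step by step.

Initialize: nums = [3, 6, 9, 3, 6, 10, 0, 10, 6, 8]
Initialize: seen = False
Initialize: count = 0
Entering loop: for num in nums:
After iteration 1: num = 3, count = 0
After iteration 2: num = 6, count = 0
After iteration 3: num = 9, count = 0
After iteration 4: num = 3, count = 0
After iteration 5: num = 6, count = 0
After iteration 6: num = 10, count = 0
After iteration 7: num = 0, count = 0
After iteration 8: num = 10, count = 0
After iteration 9: num = 6, count = 0
After iteration 10: num = 8, count = 0
Loop ends.

Final answer: 0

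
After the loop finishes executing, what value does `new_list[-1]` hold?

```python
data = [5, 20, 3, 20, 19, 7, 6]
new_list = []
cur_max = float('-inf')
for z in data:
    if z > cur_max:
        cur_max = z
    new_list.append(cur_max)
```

Let's trace through this code step by step.

Initialize: data = [5, 20, 3, 20, 19, 7, 6]
Initialize: new_list = []
Initialize: cur_max = -inf
Entering loop: for z in data:
After iteration 1: z = 5, new_list = [5], cur_max = 5
After iteration 2: z = 20, new_list = [5, 20], cur_max = 20
After iteration 3: z = 3, new_list = [5, 20, 20], cur_max = 20
After iteration 4: z = 20, new_list = [5, 20, 20, 20], cur_max = 20
After iteration 5: z = 19, new_list = [5, 20, 20, 20, 20], cur_max = 20
After iteration 6: z = 7, new_list = [5, 20, 20, 20, 20, 20], cur_max = 20
After iteration 7: z = 6, new_list = [5, 20, 20, 20, 20, 20, 20], cur_max = 20
Loop ends.
new_list[-1] = 20

Final answer: 20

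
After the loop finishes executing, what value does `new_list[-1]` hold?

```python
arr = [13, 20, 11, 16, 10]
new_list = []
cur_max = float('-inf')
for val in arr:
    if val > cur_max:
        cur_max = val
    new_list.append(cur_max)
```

Let's trace through this code step by step.

Initialize: arr = [13, 20, 11, 16, 10]
Initialize: new_list = []
Initialize: cur_max = -inf
Entering loop: for val in arr:
After iteration 1: val = 13, new_list = [13], cur_max = 13
After iteration 2: val = 20, new_list = [13, 20], cur_max = 20
After iteration 3: val = 11, new_list = [13, 20, 20], cur_max = 20
After iteration 4: val = 16, new_list = [13, 20, 20, 20], cur_max = 20
After iteration 5: val = 10, new_list = [13, 20, 20, 20, 20], cur_max = 20
Loop ends.
new_list[-1] = 20

Final answer: 20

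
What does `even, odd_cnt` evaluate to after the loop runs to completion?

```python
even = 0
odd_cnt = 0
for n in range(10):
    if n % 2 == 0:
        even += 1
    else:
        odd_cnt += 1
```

Let's trace through this code step by step.

Initialize: even = 0
Initialize: odd_cnt = 0
Entering loop: for n in range(10):
After iteration 1: n = 0, even = 1, odd_cnt = 0
After iteration 2: n = 1, even = 1, odd_cnt = 1
After iteration 3: n = 2, even = 2, odd_cnt = 1
After iteration 4: n = 3, even = 2, odd_cnt = 2
After iteration 5: n = 4, even = 3, odd_cnt = 2
After iteration 6: n = 5, even = 3, odd_cnt = 3
After iteration 7: n = 6, even = 4, odd_cnt = 3
After iteration 8: n = 7, even = 4, odd_cnt = 4
After iteration 9: n = 8, even = 5, odd_cnt = 4
After iteration 10: n = 9, even = 5, odd_cnt = 5
Loop ends.

Final answer: 5, 5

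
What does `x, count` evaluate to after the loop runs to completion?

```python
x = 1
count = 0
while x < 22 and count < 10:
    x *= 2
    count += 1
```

Let's trace through this code step by step.

Initialize: x = 1
Initialize: count = 0
Entering loop: while x < 22 and count < 10:
After iteration 1: x = 2, count = 1
After iteration 2: x = 4, count = 2
After iteration 3: x = 8, count = 3
After iteration 4: x = 16, count = 4
After iteration 5: x = 32, count = 5
Loop ends.

Final answer: 32, 5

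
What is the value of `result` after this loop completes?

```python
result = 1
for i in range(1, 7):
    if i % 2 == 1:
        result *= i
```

Let's trace through this code step by step.

Initialize: result = 1
Entering loop: for i in range(1, 7):
After iteration 1: i = 1, result = 1
After iteration 2: i = 2, result = 1
After iteration 3: i = 3, result = 3
After iteration 4: i = 4, result = 3
After iteration 5: i = 5, result = 15
After iteration 6: i = 6, result = 15
Loop ends.

Final answer: 15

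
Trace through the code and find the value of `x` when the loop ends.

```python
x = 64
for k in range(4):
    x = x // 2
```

Let's trace through this code step by step.

Initialize: x = 64
Entering loop: for k in range(4):
After iteration 1: k = 0, x = 32
After iteration 2: k = 1, x = 16
After iteration 3: k = 2, x = 8
After iteration 4: k = 3, x = 4
Loop ends.

Final answer: 4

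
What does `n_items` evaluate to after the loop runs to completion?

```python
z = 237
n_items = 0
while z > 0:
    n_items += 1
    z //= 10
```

Let's trace through this code step by step.

Initialize: z = 237
Initialize: n_items = 0
Entering loop: while z > 0:
After iteration 1: z = 23, n_items = 1
After iteration 2: z = 2, n_items = 2
After iteration 3: z = 0, n_items = 3
Loop ends.

Final answer: 3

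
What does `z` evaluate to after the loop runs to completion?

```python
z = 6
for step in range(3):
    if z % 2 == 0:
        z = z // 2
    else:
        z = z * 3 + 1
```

Let's trace through this code step by step.

Initialize: z = 6
Entering loop: for step in range(3):
After iteration 1: step = 0, z = 3
After iteration 2: step = 1, z = 10
After iteration 3: step = 2, z = 5
Loop ends.

Final answer: 5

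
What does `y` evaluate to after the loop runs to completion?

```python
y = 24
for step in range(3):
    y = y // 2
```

Let's trace through this code step by step.

Initialize: y = 24
Entering loop: for step in range(3):
After iteration 1: step = 0, y = 12
After iteration 2: step = 1, y = 6
After iteration 3: step = 2, y = 3
Loop ends.

Final answer: 3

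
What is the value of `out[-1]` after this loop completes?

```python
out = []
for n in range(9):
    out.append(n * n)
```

Let's trace through this code step by step.

Initialize: out = []
Entering loop: for n in range(9):
After iteration 1: n = 0, out = [0]
After iteration 2: n = 1, out = [0, 1]
After iteration 3: n = 2, out = [0, 1, 4]
After iteration 4: n = 3, out = [0, 1, 4, 9]
After iteration 5: n = 4, out = [0, 1, 4, 9, 16]
After iteration 6: n = 5, out = [0, 1, 4, 9, 16, 25]
After iteration 7: n = 6, out = [0, 1, 4, 9, 16, 25, 36]
After iteration 8: n = 7, out = [0, 1, 4, 9, 16, 25, 36, 49]
After iteration 9: n = 8, out = [0, 1, 4, 9, 16, 25, 36, 49, 64]
Loop ends.
out[-1] = 64

Final answer: 64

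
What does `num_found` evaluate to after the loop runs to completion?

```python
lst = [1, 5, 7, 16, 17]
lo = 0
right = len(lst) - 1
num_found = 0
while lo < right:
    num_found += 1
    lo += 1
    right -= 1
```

Let's trace through this code step by step.

Initialize: lst = [1, 5, 7, 16, 17]
Initialize: lo = 0
Initialize: right = 4
Initialize: num_found = 0
Entering loop: while lo < right:
After iteration 1: lo = 1, right = 3, num_found = 1
After iteration 2: lo = 2, right = 2, num_found = 2
Loop ends.

Final answer: 2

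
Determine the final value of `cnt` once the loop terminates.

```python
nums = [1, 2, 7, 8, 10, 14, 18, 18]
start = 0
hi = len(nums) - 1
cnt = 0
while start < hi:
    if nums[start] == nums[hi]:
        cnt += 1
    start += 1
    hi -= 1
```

Let's trace through this code step by step.

Initialize: nums = [1, 2, 7, 8, 10, 14, 18, 18]
Initialize: start = 0
Initialize: hi = 7
Initialize: cnt = 0
Entering loop: while start < hi:
After iteration 1: start = 1, hi = 6, cnt = 0
After iteration 2: start = 2, hi = 5, cnt = 0
After iteration 3: start = 3, hi = 4, cnt = 0
After iteration 4: start = 4, hi = 3, cnt = 0
Loop ends.

Final answer: 0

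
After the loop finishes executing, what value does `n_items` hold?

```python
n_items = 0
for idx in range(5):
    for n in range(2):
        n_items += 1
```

Let's trace through this code step by step.

Initialize: n_items = 0
Entering loop: for idx in range(5):
After iteration 1: idx = 0, n_items = 2
After iteration 2: idx = 1, n_items = 4
After iteration 3: idx = 2, n_items = 6
After iteration 4: idx = 3, n_items = 8
After iteration 5: idx = 4, n_items = 10
Loop ends.

Final answer: 10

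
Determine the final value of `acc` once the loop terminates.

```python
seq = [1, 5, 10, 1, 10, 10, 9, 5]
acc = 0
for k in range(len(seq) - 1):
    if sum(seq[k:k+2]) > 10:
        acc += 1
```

Let's trace through this code step by step.

Initialize: seq = [1, 5, 10, 1, 10, 10, 9, 5]
Initialize: acc = 0
Entering loop: for k in range(len(seq) - 1):
After iteration 1: k = 0, acc = 0
After iteration 2: k = 1, acc = 1
After iteration 3: k = 2, acc = 2
After iteration 4: k = 3, acc = 3
After iteration 5: k = 4, acc = 4
After iteration 6: k = 5, acc = 5
After iteration 7: k = 6, acc = 6
Loop ends.

Final answer: 6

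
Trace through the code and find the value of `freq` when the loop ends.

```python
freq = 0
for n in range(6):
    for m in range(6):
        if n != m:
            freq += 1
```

Let's trace through this code step by step.

Initialize: freq = 0
Entering loop: for n in range(6):
After iteration 1: n = 0, freq = 5
After iteration 2: n = 1, freq = 10
After iteration 3: n = 2, freq = 15
After iteration 4: n = 3, freq = 20
After iteration 5: n = 4, freq = 25
After iteration 6: n = 5, freq = 30
Loop ends.

Final answer: 30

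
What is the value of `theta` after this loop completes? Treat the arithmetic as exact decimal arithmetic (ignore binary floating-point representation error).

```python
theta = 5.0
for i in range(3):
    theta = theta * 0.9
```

Let's trace through this code step by step.

Initialize: theta = 5.0
Entering loop: for i in range(3):
After iteration 1: i = 0, theta = 4.5
After iteration 2: i = 1, theta = 4.05
After iteration 3: i = 2, theta = 3.645
Loop ends.

Final answer: 3.645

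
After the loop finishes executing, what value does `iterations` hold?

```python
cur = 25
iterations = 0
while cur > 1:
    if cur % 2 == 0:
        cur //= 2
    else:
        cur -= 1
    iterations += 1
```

Let's trace through this code step by step.

Initialize: cur = 25
Initialize: iterations = 0
Entering loop: while cur > 1:
After iteration 1: cur = 24, iterations = 1
After iteration 2: cur = 12, iterations = 2
After iteration 3: cur = 6, iterations = 3
After iteration 4: cur = 3, iterations = 4
After iteration 5: cur = 2, iterations = 5
After iteration 6: cur = 1, iterations = 6
Loop ends.

Final answer: 6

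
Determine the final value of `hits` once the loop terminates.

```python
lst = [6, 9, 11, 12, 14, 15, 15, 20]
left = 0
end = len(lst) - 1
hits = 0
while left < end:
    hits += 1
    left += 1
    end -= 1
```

Let's trace through this code step by step.

Initialize: lst = [6, 9, 11, 12, 14, 15, 15, 20]
Initialize: left = 0
Initialize: end = 7
Initialize: hits = 0
Entering loop: while left < end:
After iteration 1: left = 1, end = 6, hits = 1
After iteration 2: left = 2, end = 5, hits = 2
After iteration 3: left = 3, end = 4, hits = 3
After iteration 4: left = 4, end = 3, hits = 4
Loop ends.

Final answer: 4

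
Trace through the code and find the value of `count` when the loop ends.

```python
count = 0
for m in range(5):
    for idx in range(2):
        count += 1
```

Let's trace through this code step by step.

Initialize: count = 0
Entering loop: for m in range(5):
After iteration 1: m = 0, count = 2
After iteration 2: m = 1, count = 4
After iteration 3: m = 2, count = 6
After iteration 4: m = 3, count = 8
After iteration 5: m = 4, count = 10
Loop ends.

Final answer: 10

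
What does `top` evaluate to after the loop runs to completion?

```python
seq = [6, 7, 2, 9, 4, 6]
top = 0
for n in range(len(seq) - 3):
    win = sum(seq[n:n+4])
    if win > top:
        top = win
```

Let's trace through this code step by step.

Initialize: seq = [6, 7, 2, 9, 4, 6]
Initialize: top = 0
Entering loop: for n in range(len(seq) - 3):
After iteration 1: n = 0, top = 24, win = 24
After iteration 2: n = 1, top = 24, win = 22
After iteration 3: n = 2, top = 24, win = 21
Loop ends.

Final answer: 24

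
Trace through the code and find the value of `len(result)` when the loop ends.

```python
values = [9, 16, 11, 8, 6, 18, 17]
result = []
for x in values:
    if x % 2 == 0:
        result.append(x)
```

Let's trace through this code step by step.

Initialize: values = [9, 16, 11, 8, 6, 18, 17]
Initialize: result = []
Entering loop: for x in values:
After iteration 1: x = 9, result = []
After iteration 2: x = 16, result = [16]
After iteration 3: x = 11, result = [16]
After iteration 4: x = 8, result = [16, 8]
After iteration 5: x = 6, result = [16, 8, 6]
After iteration 6: x = 18, result = [16, 8, 6, 18]
After iteration 7: x = 17, result = [16, 8, 6, 18]
Loop ends.
len(result) = 4

Final answer: 4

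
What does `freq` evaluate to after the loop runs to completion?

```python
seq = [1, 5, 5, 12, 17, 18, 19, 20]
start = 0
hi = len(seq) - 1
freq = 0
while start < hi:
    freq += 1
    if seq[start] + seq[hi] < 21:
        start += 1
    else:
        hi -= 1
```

Let's trace through this code step by step.

Initialize: seq = [1, 5, 5, 12, 17, 18, 19, 20]
Initialize: start = 0
Initialize: hi = 7
Initialize: freq = 0
Entering loop: while start < hi:
After iteration 1: start = 0, hi = 6, freq = 1
After iteration 2: start = 1, hi = 6, freq = 2
After iteration 3: start = 1, hi = 5, freq = 3
After iteration 4: start = 1, hi = 4, freq = 4
After iteration 5: start = 1, hi = 3, freq = 5
After iteration 6: start = 2, hi = 3, freq = 6
After iteration 7: start = 3, hi = 3, freq = 7
Loop ends.

Final answer: 7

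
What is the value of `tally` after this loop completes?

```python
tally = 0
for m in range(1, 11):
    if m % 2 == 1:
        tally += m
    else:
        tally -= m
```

Let's trace through this code step by step.

Initialize: tally = 0
Entering loop: for m in range(1, 11):
After iteration 1: m = 1, tally = 1
After iteration 2: m = 2, tally = -1
After iteration 3: m = 3, tally = 2
After iteration 4: m = 4, tally = -2
After iteration 5: m = 5, tally = 3
After iteration 6: m = 6, tally = -3
After iteration 7: m = 7, tally = 4
After iteration 8: m = 8, tally = -4
After iteration 9: m = 9, tally = 5
After iteration 10: m = 10, tally = -5
Loop ends.

Final answer: -5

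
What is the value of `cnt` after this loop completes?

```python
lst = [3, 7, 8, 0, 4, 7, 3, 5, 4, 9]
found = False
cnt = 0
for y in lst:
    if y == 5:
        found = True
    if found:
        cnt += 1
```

Let's trace through this code step by step.

Initialize: lst = [3, 7, 8, 0, 4, 7, 3, 5, 4, 9]
Initialize: found = False
Initialize: cnt = 0
Entering loop: for y in lst:
After iteration 1: y = 3, found = False, cnt = 0
After iteration 2: y = 7, found = False, cnt = 0
After iteration 3: y = 8, found = False, cnt = 0
After iteration 4: y = 0, found = False, cnt = 0
After iteration 5: y = 4, found = False, cnt = 0
After iteration 6: y = 7, found = False, cnt = 0
After iteration 7: y = 3, found = False, cnt = 0
After iteration 8: y = 5, found = True, cnt = 1
After iteration 9: y = 4, found = True, cnt = 2
After iteration 10: y = 9, found = True, cnt = 3
Loop ends.

Final answer: 3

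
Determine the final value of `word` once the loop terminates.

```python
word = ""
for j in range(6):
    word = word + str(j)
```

Let's trace through this code step by step.

Initialize: word = ''
Entering loop: for j in range(6):
After iteration 1: j = 0, word = '0'
After iteration 2: j = 1, word = '01'
After iteration 3: j = 2, word = '012'
After iteration 4: j = 3, word = '0123'
After iteration 5: j = 4, word = '01234'
After iteration 6: j = 5, word = '012345'
Loop ends.

Final answer: '012345'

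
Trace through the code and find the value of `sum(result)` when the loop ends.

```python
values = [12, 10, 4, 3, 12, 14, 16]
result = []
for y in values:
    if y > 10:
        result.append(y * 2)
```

Let's trace through this code step by step.

Initialize: values = [12, 10, 4, 3, 12, 14, 16]
Initialize: result = []
Entering loop: for y in values:
After iteration 1: y = 12, result = [24]
After iteration 2: y = 10, result = [24]
After iteration 3: y = 4, result = [24]
After iteration 4: y = 3, result = [24]
After iteration 5: y = 12, result = [24, 24]
After iteration 6: y = 14, result = [24, 24, 28]
After iteration 7: y = 16, result = [24, 24, 28, 32]
Loop ends.
sum(result) = 108

Final answer: 108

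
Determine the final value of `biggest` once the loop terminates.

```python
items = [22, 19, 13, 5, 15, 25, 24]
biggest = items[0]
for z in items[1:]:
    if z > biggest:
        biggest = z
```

Let's trace through this code step by step.

Initialize: items = [22, 19, 13, 5, 15, 25, 24]
Initialize: biggest = 22
Entering loop: for z in items[1:]:
After iteration 1: z = 19, biggest = 22
After iteration 2: z = 13, biggest = 22
After iteration 3: z = 5, biggest = 22
After iteration 4: z = 15, biggest = 22
After iteration 5: z = 25, biggest = 25
After iteration 6: z = 24, biggest = 25
Loop ends.

Final answer: 25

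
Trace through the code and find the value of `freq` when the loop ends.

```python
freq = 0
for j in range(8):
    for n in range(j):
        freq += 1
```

Let's trace through this code step by step.

Initialize: freq = 0
Entering loop: for j in range(8):
After iteration 1: j = 0, freq = 0
After iteration 2: j = 1, freq = 1, n = 0
After iteration 3: j = 2, freq = 3, n = 1
After iteration 4: j = 3, freq = 6, n = 2
After iteration 5: j = 4, freq = 10, n = 3
After iteration 6: j = 5, freq = 15, n = 4
After iteration 7: j = 6, freq = 21, n = 5
After iteration 8: j = 7, freq = 28, n = 6
Loop ends.

Final answer: 28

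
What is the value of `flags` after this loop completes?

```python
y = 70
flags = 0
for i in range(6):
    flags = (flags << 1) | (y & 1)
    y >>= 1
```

Let's trace through this code step by step.

Initialize: y = 70
Initialize: flags = 0
Entering loop: for i in range(6):
After iteration 1: i = 0, y = 35, flags = 0
After iteration 2: i = 1, y = 17, flags = 1
After iteration 3: i = 2, y = 8, flags = 3
After iteration 4: i = 3, y = 4, flags = 6
After iteration 5: i = 4, y = 2, flags = 12
After iteration 6: i = 5, y = 1, flags = 24
Loop ends.

Final answer: 24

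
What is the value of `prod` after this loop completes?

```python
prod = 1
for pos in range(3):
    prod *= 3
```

Let's trace through this code step by step.

Initialize: prod = 1
Entering loop: for pos in range(3):
After iteration 1: pos = 0, prod = 3
After iteration 2: pos = 1, prod = 9
After iteration 3: pos = 2, prod = 27
Loop ends.

Final answer: 27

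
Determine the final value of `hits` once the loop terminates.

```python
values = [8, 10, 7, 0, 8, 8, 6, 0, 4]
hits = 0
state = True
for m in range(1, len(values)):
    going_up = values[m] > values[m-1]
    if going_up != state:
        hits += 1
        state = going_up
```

Let's trace through this code step by step.

Initialize: values = [8, 10, 7, 0, 8, 8, 6, 0, 4]
Initialize: hits = 0
Initialize: state = True
Entering loop: for m in range(1, len(values)):
After iteration 1: m = 1, hits = 0, state = True, going_up = True
After iteration 2: m = 2, hits = 1, state = False, going_up = False
After iteration 3: m = 3, hits = 1, state = False, going_up = False
After iteration 4: m = 4, hits = 2, state = True, going_up = True
After iteration 5: m = 5, hits = 3, state = False, going_up = False
After iteration 6: m = 6, hits = 3, state = False, going_up = False
After iteration 7: m = 7, hits = 3, state = False, going_up = False
After iteration 8: m = 8, hits = 4, state = True, going_up = True
Loop ends.

Final answer: 4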